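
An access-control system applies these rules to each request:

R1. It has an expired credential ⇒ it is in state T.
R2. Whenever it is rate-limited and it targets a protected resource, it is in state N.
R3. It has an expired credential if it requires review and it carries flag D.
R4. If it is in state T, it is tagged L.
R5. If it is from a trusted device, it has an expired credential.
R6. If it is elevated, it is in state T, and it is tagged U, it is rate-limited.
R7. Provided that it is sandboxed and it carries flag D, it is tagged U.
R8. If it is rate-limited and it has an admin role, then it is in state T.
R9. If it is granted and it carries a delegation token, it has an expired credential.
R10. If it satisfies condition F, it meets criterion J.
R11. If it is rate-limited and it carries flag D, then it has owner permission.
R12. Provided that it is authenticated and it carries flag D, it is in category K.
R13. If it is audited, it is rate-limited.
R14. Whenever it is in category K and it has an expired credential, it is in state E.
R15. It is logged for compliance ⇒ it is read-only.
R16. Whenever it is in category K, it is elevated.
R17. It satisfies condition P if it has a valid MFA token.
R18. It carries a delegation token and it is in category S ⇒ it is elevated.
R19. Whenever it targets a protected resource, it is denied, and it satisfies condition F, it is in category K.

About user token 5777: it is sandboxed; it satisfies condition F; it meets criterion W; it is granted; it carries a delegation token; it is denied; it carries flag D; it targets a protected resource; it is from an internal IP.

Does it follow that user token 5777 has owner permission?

Yes

By R7 (it is sandboxed, it carries flag D): it is tagged U.
By R9 (it is granted, it carries a delegation token): it has an expired credential.
By R19 (it targets a protected resource, it is denied, it satisfies condition F): it is in category K.
By R1 (it has an expired credential): it is in state T.
By R16 (it is in category K): it is elevated.
By R6 (it is elevated, it is in state T, it is tagged U): it is rate-limited.
By R11 (it is rate-limited, it carries flag D): it has owner permission.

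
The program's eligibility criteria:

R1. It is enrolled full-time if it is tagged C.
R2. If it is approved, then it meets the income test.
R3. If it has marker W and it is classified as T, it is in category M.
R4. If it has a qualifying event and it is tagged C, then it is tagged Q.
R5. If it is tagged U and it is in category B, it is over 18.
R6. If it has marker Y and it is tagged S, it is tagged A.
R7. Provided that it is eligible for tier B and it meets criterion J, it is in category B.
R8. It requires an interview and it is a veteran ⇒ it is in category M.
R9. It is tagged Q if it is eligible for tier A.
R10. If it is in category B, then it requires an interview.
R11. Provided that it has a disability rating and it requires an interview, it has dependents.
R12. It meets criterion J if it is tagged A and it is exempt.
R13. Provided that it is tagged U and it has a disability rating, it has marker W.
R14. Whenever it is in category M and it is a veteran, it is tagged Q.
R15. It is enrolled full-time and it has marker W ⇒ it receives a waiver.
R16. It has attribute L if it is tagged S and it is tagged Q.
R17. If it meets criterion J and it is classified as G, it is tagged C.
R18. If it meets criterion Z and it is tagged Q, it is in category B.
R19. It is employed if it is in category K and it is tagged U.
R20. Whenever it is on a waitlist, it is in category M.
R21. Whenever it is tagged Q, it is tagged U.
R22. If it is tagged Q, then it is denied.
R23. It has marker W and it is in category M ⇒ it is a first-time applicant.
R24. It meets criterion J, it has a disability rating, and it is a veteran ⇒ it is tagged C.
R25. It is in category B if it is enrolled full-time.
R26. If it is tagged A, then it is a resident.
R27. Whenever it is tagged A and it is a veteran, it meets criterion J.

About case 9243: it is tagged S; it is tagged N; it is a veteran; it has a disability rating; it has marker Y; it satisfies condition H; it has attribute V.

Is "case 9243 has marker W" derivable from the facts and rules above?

By R6 (it has marker Y, it is tagged S): it is tagged A.
By R27 (it is tagged A, it is a veteran): it meets criterion J.
By R24 (it meets criterion J, it has a disability rating, it is a veteran): it is tagged C.
By R1 (it is tagged C): it is enrolled full-time.
By R25 (it is enrolled full-time): it is in category B.
By R10 (it is in category B): it requires an interview.
By R8 (it requires an interview, it is a veteran): it is in category M.
By R14 (it is in category M, it is a veteran): it is tagged Q.
By R21 (it is tagged Q): it is tagged U.
By R13 (it is tagged U, it has a disability rating): it has marker W.

Yes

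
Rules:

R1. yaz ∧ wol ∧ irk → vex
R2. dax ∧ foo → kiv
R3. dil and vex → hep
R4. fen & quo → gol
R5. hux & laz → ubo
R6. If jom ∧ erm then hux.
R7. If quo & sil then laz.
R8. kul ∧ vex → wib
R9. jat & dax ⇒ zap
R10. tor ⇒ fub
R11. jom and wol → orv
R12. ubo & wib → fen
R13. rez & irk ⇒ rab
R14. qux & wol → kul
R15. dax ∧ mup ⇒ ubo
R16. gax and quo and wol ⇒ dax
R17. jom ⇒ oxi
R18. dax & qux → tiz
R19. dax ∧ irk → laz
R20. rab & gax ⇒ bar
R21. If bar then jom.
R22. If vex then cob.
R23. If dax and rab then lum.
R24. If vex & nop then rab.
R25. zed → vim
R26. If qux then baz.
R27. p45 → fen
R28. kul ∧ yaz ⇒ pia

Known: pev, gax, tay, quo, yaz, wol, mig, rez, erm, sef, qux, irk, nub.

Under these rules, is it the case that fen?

Yes

vex  (by R1: yaz, wol, irk)
rab  (by R13: rez, irk)
kul  (by R14: qux, wol)
dax  (by R16: gax, quo, wol)
laz  (by R19: dax, irk)
bar  (by R20: rab, gax)
jom  (by R21: bar)
hux  (by R6: jom, erm)
wib  (by R8: kul, vex)
ubo  (by R5: hux, laz)
fen  (by R12: ubo, wib)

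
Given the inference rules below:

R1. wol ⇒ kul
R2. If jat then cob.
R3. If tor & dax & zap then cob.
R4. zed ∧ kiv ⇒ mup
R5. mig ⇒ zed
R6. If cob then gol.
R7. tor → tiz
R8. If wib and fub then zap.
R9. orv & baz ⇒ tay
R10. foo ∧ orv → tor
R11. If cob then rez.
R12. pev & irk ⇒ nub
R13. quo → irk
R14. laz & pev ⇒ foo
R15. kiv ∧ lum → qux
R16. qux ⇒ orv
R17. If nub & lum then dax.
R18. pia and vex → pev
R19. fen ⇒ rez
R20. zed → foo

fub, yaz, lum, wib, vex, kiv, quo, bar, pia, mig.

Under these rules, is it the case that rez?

Yes

zed  (by R5: mig)
zap  (by R8: wib, fub)
irk  (by R13: quo)
qux  (by R15: kiv, lum)
orv  (by R16: qux)
pev  (by R18: pia, vex)
foo  (by R20: zed)
tor  (by R10: foo, orv)
nub  (by R12: pev, irk)
dax  (by R17: nub, lum)
cob  (by R3: tor, dax, zap)
rez  (by R11: cob)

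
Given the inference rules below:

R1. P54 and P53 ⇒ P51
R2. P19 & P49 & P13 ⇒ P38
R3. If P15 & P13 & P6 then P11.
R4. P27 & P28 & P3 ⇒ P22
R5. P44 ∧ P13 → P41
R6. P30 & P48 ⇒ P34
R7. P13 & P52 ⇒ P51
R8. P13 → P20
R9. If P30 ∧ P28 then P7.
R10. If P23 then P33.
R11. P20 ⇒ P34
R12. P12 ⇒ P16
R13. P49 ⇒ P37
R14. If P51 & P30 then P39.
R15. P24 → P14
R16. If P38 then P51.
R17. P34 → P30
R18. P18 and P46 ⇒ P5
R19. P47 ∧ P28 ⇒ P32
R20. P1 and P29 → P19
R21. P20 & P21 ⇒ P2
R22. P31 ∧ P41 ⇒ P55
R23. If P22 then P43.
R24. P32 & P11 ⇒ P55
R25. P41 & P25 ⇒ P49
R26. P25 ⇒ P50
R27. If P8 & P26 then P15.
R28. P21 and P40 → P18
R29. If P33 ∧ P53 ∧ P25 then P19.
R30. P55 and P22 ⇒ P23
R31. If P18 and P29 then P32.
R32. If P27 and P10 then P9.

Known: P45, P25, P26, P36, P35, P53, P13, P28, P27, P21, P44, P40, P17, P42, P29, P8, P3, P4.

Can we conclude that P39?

Forward chaining from the given facts derives: P22, P41, P20, P34, P30, P2, P43, P49, P50, P15, P18, P32, P7, P37.
The only rule concluding P39 is R14, which needs P51; that is never established.

No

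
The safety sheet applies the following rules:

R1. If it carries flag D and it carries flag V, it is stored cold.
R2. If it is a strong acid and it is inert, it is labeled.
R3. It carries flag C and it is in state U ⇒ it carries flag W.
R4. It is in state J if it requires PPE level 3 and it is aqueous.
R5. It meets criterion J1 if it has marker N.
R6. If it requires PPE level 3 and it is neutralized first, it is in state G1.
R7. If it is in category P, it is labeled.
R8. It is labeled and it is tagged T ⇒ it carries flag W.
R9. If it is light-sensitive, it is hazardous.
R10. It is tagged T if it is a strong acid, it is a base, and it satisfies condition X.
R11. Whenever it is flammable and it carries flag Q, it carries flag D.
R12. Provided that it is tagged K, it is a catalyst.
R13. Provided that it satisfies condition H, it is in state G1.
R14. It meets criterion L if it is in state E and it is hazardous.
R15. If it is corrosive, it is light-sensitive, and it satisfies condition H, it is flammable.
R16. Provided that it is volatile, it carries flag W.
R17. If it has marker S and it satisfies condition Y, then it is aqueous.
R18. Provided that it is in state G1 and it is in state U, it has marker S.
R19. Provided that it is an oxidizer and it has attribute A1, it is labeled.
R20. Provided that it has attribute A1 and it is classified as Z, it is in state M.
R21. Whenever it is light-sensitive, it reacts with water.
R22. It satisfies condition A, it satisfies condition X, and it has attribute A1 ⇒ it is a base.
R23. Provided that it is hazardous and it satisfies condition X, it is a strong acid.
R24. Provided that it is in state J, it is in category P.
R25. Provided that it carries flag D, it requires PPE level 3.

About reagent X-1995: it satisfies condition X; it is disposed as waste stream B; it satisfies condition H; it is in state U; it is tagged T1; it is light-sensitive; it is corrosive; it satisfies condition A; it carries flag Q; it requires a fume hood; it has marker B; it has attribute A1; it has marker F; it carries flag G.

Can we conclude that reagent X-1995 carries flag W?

Forward chaining from the given facts derives: is hazardous, is in state G1, is flammable, has marker S, reacts with water, is a base, is a strong acid, is tagged T, carries flag D, requires PPE level 3.
Rules concluding "it carries flag W": R3 needs "it carries flag C"; R8 needs "it is labeled"; R16 needs "it is volatile" — none of these are established.

No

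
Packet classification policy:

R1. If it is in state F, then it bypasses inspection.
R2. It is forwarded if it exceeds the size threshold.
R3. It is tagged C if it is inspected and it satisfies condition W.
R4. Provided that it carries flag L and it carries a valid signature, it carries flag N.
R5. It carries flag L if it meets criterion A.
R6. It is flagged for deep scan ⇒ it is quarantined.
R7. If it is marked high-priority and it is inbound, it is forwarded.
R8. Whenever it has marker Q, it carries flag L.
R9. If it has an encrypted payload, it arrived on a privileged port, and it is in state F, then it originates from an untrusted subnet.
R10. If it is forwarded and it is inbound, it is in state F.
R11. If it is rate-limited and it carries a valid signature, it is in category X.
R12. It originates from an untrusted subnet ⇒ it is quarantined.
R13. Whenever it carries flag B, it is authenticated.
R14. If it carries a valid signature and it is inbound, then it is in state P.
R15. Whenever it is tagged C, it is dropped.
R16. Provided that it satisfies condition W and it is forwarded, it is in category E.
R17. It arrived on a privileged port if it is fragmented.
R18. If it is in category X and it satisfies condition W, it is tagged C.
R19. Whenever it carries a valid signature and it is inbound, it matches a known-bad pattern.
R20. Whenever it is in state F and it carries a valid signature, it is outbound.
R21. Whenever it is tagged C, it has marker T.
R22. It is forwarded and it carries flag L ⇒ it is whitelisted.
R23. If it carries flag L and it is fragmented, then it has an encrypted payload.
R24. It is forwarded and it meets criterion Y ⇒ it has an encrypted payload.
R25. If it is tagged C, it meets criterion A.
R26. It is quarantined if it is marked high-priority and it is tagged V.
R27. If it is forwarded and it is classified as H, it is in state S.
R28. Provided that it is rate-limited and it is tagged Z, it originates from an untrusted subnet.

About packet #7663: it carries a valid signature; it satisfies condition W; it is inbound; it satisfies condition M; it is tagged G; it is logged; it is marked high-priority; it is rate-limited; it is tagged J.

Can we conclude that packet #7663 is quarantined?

No

Forward chaining from the given facts derives: is forwarded, is in state F, is in category X, is in state P, is in category E, is tagged C, matches a known-bad pattern, is outbound, has marker T, meets criterion A, bypasses inspection, carries flag L, is dropped, is whitelisted, carries flag N.
Rules concluding "it is quarantined": R6 needs "it is flagged for deep scan"; R12 needs "it originates from an untrusted subnet"; R26 needs "it is tagged V" — none of these are established.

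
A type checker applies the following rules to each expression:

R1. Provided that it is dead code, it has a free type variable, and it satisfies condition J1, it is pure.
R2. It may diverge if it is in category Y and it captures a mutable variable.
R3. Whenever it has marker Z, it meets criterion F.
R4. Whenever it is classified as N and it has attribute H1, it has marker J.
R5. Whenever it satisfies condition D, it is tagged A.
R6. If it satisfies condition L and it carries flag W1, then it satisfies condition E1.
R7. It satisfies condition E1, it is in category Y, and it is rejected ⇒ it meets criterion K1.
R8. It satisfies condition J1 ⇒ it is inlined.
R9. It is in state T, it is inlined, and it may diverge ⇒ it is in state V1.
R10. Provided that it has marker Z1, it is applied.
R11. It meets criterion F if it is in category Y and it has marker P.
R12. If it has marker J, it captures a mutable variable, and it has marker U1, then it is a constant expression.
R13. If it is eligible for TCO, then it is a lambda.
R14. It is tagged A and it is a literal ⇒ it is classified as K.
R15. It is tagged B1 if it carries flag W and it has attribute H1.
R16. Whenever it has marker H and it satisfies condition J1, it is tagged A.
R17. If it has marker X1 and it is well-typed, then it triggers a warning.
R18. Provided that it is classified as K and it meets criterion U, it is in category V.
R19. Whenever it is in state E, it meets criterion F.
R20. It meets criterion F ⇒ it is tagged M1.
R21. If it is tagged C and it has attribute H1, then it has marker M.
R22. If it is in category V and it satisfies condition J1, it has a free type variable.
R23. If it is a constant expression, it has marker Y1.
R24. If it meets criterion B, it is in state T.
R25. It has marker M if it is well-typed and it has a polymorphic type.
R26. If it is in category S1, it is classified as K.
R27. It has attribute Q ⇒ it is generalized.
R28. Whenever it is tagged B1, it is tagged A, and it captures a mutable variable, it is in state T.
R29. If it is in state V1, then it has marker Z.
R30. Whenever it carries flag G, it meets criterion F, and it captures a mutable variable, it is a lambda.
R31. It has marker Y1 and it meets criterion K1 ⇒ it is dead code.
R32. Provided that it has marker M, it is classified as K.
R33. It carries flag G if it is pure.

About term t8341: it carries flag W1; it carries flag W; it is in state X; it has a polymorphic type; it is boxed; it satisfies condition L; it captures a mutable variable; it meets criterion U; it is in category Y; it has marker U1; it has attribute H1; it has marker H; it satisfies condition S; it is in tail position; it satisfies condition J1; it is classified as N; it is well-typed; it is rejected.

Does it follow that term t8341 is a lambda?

By R2 (it is in category Y, it captures a mutable variable): it may diverge.
By R4 (it is classified as N, it has attribute H1): it has marker J.
By R6 (it satisfies condition L, it carries flag W1): it satisfies condition E1.
By R7 (it satisfies condition E1, it is in category Y, it is rejected): it meets criterion K1.
By R8 (it satisfies condition J1): it is inlined.
By R12 (it has marker J, it captures a mutable variable, it has marker U1): it is a constant expression.
By R15 (it carries flag W, it has attribute H1): it is tagged B1.
By R16 (it has marker H, it satisfies condition J1): it is tagged A.
By R23 (it is a constant expression): it has marker Y1.
By R25 (it is well-typed, it has a polymorphic type): it has marker M.
By R28 (it is tagged B1, it is tagged A, it captures a mutable variable): it is in state T.
By R31 (it has marker Y1, it meets criterion K1): it is dead code.
By R32 (it has marker M): it is classified as K.
By R9 (it is in state T, it is inlined, it may diverge): it is in state V1.
By R18 (it is classified as K, it meets criterion U): it is in category V.
By R22 (it is in category V, it satisfies condition J1): it has a free type variable.
By R29 (it is in state V1): it has marker Z.
By R1 (it is dead code, it has a free type variable, it satisfies condition J1): it is pure.
By R3 (it has marker Z): it meets criterion F.
By R33 (it is pure): it carries flag G.
By R30 (it carries flag G, it meets criterion F, it captures a mutable variable): it is a lambda.

Yes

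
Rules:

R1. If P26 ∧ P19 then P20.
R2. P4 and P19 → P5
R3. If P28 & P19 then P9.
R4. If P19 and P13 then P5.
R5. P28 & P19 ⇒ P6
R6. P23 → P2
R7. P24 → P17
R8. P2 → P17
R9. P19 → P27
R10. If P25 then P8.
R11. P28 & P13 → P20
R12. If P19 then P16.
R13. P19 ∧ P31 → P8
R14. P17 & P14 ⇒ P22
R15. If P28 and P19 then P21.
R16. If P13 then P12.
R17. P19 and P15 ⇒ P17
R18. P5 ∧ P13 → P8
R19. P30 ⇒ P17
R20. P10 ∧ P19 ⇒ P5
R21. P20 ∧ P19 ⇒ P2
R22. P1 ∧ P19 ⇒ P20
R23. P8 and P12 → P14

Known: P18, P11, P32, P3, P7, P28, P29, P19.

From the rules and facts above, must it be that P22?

Forward chaining from the given facts derives: P9, P6, P27, P16, P21.
The only rule concluding P22 is R14, which needs P17; that is never established.

No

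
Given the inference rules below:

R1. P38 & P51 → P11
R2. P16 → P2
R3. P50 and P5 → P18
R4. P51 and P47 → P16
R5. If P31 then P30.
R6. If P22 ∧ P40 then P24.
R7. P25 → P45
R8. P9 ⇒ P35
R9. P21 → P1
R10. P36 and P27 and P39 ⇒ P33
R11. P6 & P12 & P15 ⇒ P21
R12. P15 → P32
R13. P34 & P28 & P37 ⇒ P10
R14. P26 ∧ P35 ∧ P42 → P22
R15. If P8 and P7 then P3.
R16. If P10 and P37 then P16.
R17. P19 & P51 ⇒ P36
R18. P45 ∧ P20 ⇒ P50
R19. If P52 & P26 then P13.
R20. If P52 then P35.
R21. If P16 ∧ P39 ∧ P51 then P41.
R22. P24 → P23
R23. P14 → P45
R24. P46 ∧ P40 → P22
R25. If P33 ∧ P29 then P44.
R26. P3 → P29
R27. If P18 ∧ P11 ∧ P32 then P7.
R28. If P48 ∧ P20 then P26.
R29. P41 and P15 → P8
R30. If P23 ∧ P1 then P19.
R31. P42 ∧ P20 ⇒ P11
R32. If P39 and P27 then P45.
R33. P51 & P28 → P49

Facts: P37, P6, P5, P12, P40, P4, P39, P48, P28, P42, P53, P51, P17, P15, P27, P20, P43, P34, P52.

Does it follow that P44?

P21  (by R11: P6, P12, P15)
P32  (by R12: P15)
P10  (by R13: P34, P28, P37)
P16  (by R16: P10, P37)
P35  (by R20: P52)
P41  (by R21: P16, P39, P51)
P26  (by R28: P48, P20)
P8  (by R29: P41, P15)
P11  (by R31: P42, P20)
P45  (by R32: P39, P27)
P1  (by R9: P21)
P22  (by R14: P26, P35, P42)
P50  (by R18: P45, P20)
P18  (by R3: P50, P5)
P24  (by R6: P22, P40)
P23  (by R22: P24)
P7  (by R27: P18, P11, P32)
P19  (by R30: P23, P1)
P3  (by R15: P8, P7)
P36  (by R17: P19, P51)
P29  (by R26: P3)
P33  (by R10: P36, P27, P39)
P44  (by R25: P33, P29)

Yes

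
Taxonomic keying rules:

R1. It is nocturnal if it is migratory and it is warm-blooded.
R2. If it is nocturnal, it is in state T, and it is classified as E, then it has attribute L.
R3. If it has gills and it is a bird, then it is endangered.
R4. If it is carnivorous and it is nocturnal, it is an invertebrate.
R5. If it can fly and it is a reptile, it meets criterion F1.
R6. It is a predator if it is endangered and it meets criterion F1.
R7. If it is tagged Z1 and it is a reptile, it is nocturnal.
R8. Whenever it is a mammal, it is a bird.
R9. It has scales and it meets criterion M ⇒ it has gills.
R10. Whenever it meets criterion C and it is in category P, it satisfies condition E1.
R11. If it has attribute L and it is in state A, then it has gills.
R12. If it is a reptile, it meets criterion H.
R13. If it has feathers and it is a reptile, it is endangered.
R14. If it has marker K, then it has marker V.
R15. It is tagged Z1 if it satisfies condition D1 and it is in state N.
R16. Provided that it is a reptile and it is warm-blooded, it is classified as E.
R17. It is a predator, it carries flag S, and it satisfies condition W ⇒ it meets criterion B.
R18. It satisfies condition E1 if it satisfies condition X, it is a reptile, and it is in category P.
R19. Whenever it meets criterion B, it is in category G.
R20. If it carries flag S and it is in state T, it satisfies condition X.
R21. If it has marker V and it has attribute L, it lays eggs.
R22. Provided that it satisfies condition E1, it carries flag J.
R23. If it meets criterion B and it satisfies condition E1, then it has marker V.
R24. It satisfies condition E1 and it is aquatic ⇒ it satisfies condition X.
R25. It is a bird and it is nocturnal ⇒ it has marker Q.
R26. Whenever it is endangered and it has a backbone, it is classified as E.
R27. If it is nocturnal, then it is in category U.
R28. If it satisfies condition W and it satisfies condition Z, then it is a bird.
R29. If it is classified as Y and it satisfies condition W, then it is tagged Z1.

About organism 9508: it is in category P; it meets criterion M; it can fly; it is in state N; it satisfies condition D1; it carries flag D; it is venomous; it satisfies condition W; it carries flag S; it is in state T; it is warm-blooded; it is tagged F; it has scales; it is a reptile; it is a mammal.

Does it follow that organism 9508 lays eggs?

Yes

By R5 (it can fly, it is a reptile): it meets criterion F1.
By R8 (it is a mammal): it is a bird.
By R9 (it has scales, it meets criterion M): it has gills.
By R15 (it satisfies condition D1, it is in state N): it is tagged Z1.
By R16 (it is a reptile, it is warm-blooded): it is classified as E.
By R20 (it carries flag S, it is in state T): it satisfies condition X.
By R3 (it has gills, it is a bird): it is endangered.
By R6 (it is endangered, it meets criterion F1): it is a predator.
By R7 (it is tagged Z1, it is a reptile): it is nocturnal.
By R17 (it is a predator, it carries flag S, it satisfies condition W): it meets criterion B.
By R18 (it satisfies condition X, it is a reptile, it is in category P): it satisfies condition E1.
By R23 (it meets criterion B, it satisfies condition E1): it has marker V.
By R2 (it is nocturnal, it is in state T, it is classified as E): it has attribute L.
By R21 (it has marker V, it has attribute L): it lays eggs.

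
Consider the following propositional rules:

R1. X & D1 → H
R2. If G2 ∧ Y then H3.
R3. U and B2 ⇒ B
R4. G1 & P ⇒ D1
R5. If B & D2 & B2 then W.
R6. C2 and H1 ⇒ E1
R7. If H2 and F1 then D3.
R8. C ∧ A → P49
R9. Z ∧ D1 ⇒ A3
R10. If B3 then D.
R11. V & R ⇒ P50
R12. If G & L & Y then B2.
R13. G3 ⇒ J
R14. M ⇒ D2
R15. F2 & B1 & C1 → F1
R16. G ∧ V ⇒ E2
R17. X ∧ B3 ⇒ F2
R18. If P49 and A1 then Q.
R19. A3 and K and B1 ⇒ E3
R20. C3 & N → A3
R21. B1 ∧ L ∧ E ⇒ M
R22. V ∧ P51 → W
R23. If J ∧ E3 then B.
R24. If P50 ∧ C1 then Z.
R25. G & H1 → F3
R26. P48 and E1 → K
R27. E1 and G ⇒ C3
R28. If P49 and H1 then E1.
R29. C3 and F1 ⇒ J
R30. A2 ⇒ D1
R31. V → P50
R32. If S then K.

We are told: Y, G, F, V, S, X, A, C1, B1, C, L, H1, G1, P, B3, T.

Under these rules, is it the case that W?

Forward chaining from the given facts derives: D1, P49, D, B2, E2, F2, F3, E1, P50, K, H, F1, Z, C3, J, A3, E3, B.
Rules concluding W: R5 needs D2; R22 needs P51 — none of these are established.

No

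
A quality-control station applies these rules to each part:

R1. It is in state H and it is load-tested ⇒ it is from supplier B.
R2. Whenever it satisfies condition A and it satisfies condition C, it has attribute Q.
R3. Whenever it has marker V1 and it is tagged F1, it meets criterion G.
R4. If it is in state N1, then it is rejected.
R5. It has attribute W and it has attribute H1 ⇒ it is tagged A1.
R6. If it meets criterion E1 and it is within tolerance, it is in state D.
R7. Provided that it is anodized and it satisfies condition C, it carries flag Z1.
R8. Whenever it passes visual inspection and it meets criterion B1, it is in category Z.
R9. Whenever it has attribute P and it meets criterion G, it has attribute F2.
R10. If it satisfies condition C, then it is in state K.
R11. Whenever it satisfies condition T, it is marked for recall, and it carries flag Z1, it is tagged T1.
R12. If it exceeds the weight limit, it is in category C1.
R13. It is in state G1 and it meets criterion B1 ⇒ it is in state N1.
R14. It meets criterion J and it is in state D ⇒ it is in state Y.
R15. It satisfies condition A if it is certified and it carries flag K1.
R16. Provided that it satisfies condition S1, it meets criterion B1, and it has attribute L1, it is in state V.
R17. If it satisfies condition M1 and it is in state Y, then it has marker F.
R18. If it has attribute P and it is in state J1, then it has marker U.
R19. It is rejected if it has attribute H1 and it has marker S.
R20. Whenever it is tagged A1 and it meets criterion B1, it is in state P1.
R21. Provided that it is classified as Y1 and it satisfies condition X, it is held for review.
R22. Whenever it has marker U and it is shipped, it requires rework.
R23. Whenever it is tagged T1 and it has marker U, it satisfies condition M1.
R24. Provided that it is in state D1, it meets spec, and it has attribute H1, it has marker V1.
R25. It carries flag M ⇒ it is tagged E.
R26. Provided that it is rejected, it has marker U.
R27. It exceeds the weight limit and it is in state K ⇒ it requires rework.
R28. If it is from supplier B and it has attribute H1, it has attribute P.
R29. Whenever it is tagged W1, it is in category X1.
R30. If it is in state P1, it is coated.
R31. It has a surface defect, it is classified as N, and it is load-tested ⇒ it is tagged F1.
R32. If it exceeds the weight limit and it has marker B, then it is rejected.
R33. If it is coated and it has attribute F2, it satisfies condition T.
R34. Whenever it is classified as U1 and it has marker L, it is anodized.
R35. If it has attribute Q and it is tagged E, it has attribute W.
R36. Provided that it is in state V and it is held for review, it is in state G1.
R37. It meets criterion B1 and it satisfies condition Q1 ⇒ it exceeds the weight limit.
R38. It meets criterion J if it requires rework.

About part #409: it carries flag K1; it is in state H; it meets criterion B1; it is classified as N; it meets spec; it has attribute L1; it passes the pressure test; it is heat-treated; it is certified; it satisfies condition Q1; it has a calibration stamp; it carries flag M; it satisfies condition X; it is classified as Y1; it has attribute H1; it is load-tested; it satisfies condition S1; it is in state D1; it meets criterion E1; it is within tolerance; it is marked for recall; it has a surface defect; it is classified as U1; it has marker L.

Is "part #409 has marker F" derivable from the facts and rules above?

Forward chaining from the given facts derives: is from supplier B, is in state D, satisfies condition A, is in state V, is held for review, has marker V1, is tagged E, has attribute P, is tagged F1, is anodized, is in state G1, exceeds the weight limit, meets criterion G, has attribute F2, is in category C1, is in state N1, is rejected, has marker U.
The only rule concluding "it has marker F" is R17, which needs "it satisfies condition M1"; that is never established.

No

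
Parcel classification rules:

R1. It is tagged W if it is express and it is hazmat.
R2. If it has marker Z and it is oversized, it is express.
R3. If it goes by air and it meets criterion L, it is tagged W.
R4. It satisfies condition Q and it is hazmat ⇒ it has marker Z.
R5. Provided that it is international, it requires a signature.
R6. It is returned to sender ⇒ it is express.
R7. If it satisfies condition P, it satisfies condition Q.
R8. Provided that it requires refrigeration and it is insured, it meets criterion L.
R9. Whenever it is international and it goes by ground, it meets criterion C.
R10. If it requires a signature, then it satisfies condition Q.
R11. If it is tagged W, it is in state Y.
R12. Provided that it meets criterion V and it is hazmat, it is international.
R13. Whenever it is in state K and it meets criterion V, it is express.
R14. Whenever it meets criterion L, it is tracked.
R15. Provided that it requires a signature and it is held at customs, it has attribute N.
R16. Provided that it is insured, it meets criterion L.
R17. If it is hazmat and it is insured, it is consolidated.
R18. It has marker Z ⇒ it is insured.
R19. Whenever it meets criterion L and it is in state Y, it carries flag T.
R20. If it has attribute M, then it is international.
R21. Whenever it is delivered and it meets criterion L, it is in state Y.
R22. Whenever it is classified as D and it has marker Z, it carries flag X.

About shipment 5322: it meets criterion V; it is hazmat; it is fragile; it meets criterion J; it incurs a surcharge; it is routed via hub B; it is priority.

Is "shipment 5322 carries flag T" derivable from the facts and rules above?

Forward chaining from the given facts derives: is international, requires a signature, satisfies condition Q, has marker Z, is insured, meets criterion L, is consolidated, is tracked.
The only rule concluding "it carries flag T" is R19, which needs "it is in state Y"; that is never established.

No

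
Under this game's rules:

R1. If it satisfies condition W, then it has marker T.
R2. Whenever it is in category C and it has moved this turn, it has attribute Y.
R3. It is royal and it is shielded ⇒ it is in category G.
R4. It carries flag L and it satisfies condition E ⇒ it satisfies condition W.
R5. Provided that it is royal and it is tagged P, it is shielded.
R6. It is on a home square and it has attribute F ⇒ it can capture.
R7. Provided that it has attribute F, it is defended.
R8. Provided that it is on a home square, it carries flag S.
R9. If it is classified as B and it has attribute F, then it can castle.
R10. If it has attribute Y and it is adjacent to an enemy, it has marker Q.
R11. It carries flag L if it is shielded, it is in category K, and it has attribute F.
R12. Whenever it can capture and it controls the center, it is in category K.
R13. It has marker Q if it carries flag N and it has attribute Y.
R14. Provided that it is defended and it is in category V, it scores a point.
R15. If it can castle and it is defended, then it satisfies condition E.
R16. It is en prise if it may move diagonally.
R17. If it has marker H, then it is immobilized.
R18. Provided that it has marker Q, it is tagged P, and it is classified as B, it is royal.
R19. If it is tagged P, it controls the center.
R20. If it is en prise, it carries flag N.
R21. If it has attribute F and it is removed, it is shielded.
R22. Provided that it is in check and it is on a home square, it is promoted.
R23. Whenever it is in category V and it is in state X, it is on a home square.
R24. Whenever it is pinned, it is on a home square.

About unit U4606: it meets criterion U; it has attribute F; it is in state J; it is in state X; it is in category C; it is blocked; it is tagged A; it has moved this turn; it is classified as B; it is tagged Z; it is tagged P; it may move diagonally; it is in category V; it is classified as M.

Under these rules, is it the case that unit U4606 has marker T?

By R2 (it is in category C, it has moved this turn): it has attribute Y.
By R7 (it has attribute F): it is defended.
By R9 (it is classified as B, it has attribute F): it can castle.
By R15 (it can castle, it is defended): it satisfies condition E.
By R16 (it may move diagonally): it is en prise.
By R19 (it is tagged P): it controls the center.
By R20 (it is en prise): it carries flag N.
By R23 (it is in category V, it is in state X): it is on a home square.
By R6 (it is on a home square, it has attribute F): it can capture.
By R12 (it can capture, it controls the center): it is in category K.
By R13 (it carries flag N, it has attribute Y): it has marker Q.
By R18 (it has marker Q, it is tagged P, it is classified as B): it is royal.
By R5 (it is royal, it is tagged P): it is shielded.
By R11 (it is shielded, it is in category K, it has attribute F): it carries flag L.
By R4 (it carries flag L, it satisfies condition E): it satisfies condition W.
By R1 (it satisfies condition W): it has marker T.

Yes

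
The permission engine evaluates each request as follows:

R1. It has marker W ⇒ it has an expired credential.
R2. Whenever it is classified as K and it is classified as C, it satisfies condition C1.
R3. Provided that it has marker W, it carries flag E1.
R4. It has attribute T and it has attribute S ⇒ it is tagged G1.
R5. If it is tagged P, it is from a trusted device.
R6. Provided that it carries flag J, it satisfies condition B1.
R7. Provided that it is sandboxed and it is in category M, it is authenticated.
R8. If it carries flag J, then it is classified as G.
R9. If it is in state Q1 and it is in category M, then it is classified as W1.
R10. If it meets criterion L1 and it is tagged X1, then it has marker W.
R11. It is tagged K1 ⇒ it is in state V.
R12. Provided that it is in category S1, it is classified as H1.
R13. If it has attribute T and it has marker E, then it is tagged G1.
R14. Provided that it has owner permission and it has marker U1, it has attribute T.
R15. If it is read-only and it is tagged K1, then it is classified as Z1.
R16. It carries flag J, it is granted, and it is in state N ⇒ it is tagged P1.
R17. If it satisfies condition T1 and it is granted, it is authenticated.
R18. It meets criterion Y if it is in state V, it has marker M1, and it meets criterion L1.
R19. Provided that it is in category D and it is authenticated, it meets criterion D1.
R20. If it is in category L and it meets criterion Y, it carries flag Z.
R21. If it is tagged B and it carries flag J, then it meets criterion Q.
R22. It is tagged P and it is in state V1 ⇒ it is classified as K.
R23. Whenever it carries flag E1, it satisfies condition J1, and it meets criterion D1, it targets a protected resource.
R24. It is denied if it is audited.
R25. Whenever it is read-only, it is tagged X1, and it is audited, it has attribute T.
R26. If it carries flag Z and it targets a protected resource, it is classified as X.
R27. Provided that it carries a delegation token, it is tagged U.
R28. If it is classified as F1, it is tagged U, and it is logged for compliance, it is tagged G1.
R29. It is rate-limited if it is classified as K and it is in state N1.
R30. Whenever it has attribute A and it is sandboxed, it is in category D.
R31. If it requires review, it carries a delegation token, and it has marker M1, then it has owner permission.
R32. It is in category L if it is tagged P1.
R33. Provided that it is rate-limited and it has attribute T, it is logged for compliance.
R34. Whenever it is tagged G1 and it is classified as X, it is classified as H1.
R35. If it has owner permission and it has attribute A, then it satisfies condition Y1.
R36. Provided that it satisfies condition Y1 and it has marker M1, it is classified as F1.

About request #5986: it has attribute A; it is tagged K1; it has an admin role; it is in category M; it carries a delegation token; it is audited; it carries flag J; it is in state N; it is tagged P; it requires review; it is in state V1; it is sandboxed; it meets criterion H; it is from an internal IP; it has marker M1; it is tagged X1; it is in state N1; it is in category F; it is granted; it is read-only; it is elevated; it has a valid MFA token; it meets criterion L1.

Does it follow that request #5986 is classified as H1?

Forward chaining from the given facts derives: is from a trusted device, satisfies condition B1, is authenticated, is classified as G, has marker W, is in state V, is classified as Z1, is tagged P1, meets criterion Y, is classified as K, is denied, has attribute T, is tagged U, is rate-limited, is in category D, has owner permission, is in category L, is logged for compliance, satisfies condition Y1, is classified as F1, has an expired credential, carries flag E1, meets criterion D1, carries flag Z, is tagged G1.
Rules concluding "it is classified as H1": R12 needs "it is in category S1"; R34 needs "it is classified as X" — none of these are established.

No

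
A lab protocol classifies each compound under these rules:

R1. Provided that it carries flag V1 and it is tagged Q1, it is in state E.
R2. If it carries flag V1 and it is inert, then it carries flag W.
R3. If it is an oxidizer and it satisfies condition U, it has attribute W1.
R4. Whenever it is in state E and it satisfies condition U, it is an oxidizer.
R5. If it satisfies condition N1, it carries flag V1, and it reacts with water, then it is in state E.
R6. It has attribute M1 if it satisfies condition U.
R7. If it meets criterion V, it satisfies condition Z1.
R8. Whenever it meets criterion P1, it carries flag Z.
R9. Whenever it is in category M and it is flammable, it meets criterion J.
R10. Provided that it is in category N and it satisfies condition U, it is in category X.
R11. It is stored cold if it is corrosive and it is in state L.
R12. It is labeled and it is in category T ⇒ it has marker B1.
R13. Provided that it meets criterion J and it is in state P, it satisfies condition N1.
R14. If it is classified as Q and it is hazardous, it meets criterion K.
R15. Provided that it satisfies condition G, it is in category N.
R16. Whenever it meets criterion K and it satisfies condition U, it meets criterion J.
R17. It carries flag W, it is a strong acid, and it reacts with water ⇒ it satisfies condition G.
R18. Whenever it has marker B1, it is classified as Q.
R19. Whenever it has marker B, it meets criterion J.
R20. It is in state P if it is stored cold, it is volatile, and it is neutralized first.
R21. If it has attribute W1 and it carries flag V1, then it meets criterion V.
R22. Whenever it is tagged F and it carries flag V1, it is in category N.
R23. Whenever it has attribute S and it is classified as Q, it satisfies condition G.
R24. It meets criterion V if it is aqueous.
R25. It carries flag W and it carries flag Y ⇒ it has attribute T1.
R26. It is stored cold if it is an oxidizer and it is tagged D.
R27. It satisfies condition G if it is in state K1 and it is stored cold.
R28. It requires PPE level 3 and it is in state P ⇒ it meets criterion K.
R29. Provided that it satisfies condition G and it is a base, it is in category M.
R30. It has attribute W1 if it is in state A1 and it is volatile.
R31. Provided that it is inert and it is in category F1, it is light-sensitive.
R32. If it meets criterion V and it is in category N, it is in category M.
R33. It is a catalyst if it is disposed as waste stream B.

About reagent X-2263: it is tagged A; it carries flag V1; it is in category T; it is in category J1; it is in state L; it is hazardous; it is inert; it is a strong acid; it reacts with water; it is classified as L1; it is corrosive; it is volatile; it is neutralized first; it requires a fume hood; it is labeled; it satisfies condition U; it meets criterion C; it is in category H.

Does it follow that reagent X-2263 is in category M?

By R2 (it carries flag V1, it is inert): it carries flag W.
By R11 (it is corrosive, it is in state L): it is stored cold.
By R12 (it is labeled, it is in category T): it has marker B1.
By R17 (it carries flag W, it is a strong acid, it reacts with water): it satisfies condition G.
By R18 (it has marker B1): it is classified as Q.
By R20 (it is stored cold, it is volatile, it is neutralized first): it is in state P.
By R14 (it is classified as Q, it is hazardous): it meets criterion K.
By R15 (it satisfies condition G): it is in category N.
By R16 (it meets criterion K, it satisfies condition U): it meets criterion J.
By R13 (it meets criterion J, it is in state P): it satisfies condition N1.
By R5 (it satisfies condition N1, it carries flag V1, it reacts with water): it is in state E.
By R4 (it is in state E, it satisfies condition U): it is an oxidizer.
By R3 (it is an oxidizer, it satisfies condition U): it has attribute W1.
By R21 (it has attribute W1, it carries flag V1): it meets criterion V.
By R32 (it meets criterion V, it is in category N): it is in category M.

Yes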